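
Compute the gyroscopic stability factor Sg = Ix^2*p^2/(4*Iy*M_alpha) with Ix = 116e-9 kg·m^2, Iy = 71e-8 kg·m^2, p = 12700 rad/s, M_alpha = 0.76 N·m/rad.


Sg = Ix^2 * p^2 / (4 * Iy * M_alpha) = (116e-9)^2 * 12700^2 / (4 * 71e-8 * 0.76) = 1.006

1.006


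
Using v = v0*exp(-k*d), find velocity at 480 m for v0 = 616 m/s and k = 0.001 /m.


v = v0*exp(-k*d) = 616*exp(-0.001*480) = 381.2 m/s

381.2 m/s


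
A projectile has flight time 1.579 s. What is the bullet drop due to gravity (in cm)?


drop = 0.5*g*t^2 = 0.5*9.81*1.579^2 = 12.2293 m ≈ 1223 cm

1223 cm


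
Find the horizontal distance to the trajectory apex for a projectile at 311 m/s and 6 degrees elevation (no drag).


R = v0^2*sin(2*theta)/g = 311^2*sin(2*6°)/9.81 = 2049.89 m
apex_dist = R/2 = 2049.89/2 = 1025 m

1025 m


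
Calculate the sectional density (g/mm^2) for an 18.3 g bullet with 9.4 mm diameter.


SD = m/d^2 = 18.3/9.4^2 = 0.2071 g/mm^2

0.2071 g/mm^2


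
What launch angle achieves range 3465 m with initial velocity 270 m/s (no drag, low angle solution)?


sin(2*theta) = R*g/v0^2 = 3465*9.81/270^2 = 0.466278, theta = arcsin(0.466278)/2 = 13.9°

13.9 degrees


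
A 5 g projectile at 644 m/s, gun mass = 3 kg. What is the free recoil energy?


v_r = m_p*v_p/m_gun = 0.005*644/3 = 1.07333 m/s, E_r = 0.5*m_gun*v_r^2 = 0.5*3*1.07333^2 = 1.728 J

1.728 J


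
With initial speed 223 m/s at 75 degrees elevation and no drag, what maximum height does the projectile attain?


H = (v0*sin(theta))^2 / (2g) = (223*sin(75°))^2 / (2*9.81) = 2365 m

2365 m


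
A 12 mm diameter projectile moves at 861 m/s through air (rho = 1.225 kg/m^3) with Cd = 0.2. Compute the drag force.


A = pi*(d/2)^2 = pi*(12/2000)^2 = 1.13097e-04 m^2
Fd = 0.5*Cd*rho*A*v^2 = 0.5*0.2*1.225*1.13097e-04*861^2 = 10.27 N

10.27 N


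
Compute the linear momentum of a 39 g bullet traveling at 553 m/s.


p = m*v = 0.039*553 = 21.57 kg·m/s

21.57 kg·m/s


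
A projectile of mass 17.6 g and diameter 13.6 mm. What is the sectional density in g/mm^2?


SD = m/d^2 = 17.6/13.6^2 = 0.09516 g/mm^2

0.09516 g/mm^2


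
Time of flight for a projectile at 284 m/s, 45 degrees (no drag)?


T = 2*v0*sin(theta)/g = 2*284*sin(45°)/9.81 = 40.94 s

40.94 s


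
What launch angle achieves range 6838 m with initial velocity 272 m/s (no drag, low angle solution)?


sin(2*theta) = R*g/v0^2 = 6838*9.81/272^2 = 0.906693, theta = arcsin(0.906693)/2 = 32.53°

32.53 degrees


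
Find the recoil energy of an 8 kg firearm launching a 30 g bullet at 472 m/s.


v_r = m_p*v_p/m_gun = 0.03*472/8 = 1.77 m/s, E_r = 0.5*m_gun*v_r^2 = 0.5*8*1.77^2 = 12.53 J

12.53 J


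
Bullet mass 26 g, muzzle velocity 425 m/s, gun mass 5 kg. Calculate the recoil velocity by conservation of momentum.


v_recoil = m_p * v_p / m_gun = 0.026 * 425 / 5 = 2.21 m/s

2.21 m/s


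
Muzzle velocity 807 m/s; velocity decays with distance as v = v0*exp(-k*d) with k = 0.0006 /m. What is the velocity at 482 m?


v = v0*exp(-k*d) = 807*exp(-0.0006*482) = 604.3 m/s

604.3 m/s


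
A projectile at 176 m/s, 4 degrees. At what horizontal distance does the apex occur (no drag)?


R = v0^2*sin(2*theta)/g = 176^2*sin(2*4°)/9.81 = 439.452 m
apex_dist = R/2 = 439.452/2 = 219.7 m

219.7 m


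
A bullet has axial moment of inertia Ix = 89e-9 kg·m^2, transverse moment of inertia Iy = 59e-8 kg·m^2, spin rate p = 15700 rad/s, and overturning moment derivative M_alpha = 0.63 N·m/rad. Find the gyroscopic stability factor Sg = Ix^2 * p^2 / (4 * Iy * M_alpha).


Sg = Ix^2 * p^2 / (4 * Iy * M_alpha) = (89e-9)^2 * 15700^2 / (4 * 59e-8 * 0.63) = 1.313

1.313


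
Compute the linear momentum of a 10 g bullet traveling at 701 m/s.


p = m*v = 0.01*701 = 7.01 kg·m/s

7.01 kg·m/s


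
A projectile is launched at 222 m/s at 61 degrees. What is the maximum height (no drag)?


H = (v0*sin(theta))^2 / (2g) = (222*sin(61°))^2 / (2*9.81) = 1922 m

1922 m


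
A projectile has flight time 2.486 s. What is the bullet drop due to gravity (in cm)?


drop = 0.5*g*t^2 = 0.5*9.81*2.486^2 = 30.3139 m ≈ 3031 cm

3031 cm


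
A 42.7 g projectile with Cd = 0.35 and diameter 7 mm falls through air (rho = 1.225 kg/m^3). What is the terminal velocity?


A = pi*(d/2)^2 = pi*(7/2000)^2 = 3.84845e-05 m^2
vt = sqrt(2mg/(Cd*rho*A)) = sqrt(2*0.0427*9.81/(0.35 * 1.225 * 3.84845e-05)) = 225.3 m/s

225.3 m/s


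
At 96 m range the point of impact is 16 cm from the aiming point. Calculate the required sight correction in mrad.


1 mrad subtends 1 cm per 10 m of range, so adj = error_cm / (dist_m / 10) = 16 / (96/10) = 1.667 mrad

1.667 mrad


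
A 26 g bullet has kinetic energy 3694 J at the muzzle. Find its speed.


v = sqrt(2*E/m) = sqrt(2*3694/0.026) = 533.1 m/s

533.1 m/s


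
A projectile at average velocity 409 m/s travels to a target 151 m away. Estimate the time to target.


t = d/v = 151/409 = 0.3692 s

0.3692 s


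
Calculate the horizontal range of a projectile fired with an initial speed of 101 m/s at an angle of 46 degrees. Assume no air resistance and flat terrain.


R = v0^2 * sin(2*theta) / g = 101^2 * sin(2*46°) / 9.81 = 1039 m

1039 m


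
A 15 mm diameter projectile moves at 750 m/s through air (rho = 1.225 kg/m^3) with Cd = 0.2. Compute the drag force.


A = pi*(d/2)^2 = pi*(15/2000)^2 = 1.76715e-04 m^2
Fd = 0.5*Cd*rho*A*v^2 = 0.5*0.2*1.225*1.76715e-04*750^2 = 12.18 N

12.18 N


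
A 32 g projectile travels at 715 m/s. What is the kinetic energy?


E = 0.5*m*v^2 = 0.5*0.032*715^2 = 8180 J

8180 J


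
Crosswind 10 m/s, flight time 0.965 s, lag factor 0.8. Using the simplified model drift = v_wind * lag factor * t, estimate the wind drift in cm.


drift = v_wind * lag * t = 10 * 0.8 * 0.965 = 7.72 m ≈ 772 cm

772 cm


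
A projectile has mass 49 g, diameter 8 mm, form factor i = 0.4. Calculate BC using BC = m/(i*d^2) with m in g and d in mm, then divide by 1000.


BC = m/(i*d^2*1000) = 49/(0.4 * 8^2 * 1000) = 0.001914

0.001914


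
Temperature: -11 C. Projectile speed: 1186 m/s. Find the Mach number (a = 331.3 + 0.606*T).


a = 331.3 + 0.606*(-11) = 324.634 m/s
M = v/a = 1186/324.634 = 3.653

3.653


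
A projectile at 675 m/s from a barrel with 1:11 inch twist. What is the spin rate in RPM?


twist_m = 11*0.0254 = 0.2794 m
spin = v/twist = 675/0.2794 = 2415.891 rev/s
RPM = spin*60 = 2415.891*60 ≈ 144953 RPM

144953 RPM


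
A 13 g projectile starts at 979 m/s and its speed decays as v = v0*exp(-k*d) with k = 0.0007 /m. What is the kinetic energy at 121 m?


v = v0*exp(-k*d) = 979*exp(-0.0007*121) = 899.493 m/s
E = 0.5*m*v^2 = 0.5*0.013*899.493^2 = 5259 J

5259 J


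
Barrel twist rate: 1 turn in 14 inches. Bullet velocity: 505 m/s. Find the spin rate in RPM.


twist_m = 14*0.0254 = 0.3556 m
spin = v/twist = 505/0.3556 = 1420.135 rev/s
RPM = spin*60 = 1420.135*60 ≈ 85208 RPM

85208 RPM


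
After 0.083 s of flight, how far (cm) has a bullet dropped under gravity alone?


drop = 0.5*g*t^2 = 0.5*9.81*0.083^2 = 0.0337905 m ≈ 3.379 cm

3.379 cm


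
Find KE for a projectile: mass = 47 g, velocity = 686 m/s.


E = 0.5*m*v^2 = 0.5*0.047*686^2 = 11059 J

11059 J


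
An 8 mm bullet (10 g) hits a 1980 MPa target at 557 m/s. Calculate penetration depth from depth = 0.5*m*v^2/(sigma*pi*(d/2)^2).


A = pi*(d/2)^2 = pi*(8/2)^2 = 50.2655 mm^2
E = 0.5*m*v^2 = 0.5*0.01*557^2 = 1551.25 J
depth = E/(sigma*A) = 1551.25 J / (1980 MPa * 50.2655 mm^2) = 1551.25/(1980 * 50.2655) m = 0.0155864 m ≈ 15.59 mm

15.59 mm


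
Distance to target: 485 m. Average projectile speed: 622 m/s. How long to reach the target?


t = d/v = 485/622 = 0.7797 s

0.7797 s


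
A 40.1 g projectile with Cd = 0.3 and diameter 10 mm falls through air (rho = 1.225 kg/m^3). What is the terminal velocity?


A = pi*(d/2)^2 = pi*(10/2000)^2 = 7.85398e-05 m^2
vt = sqrt(2mg/(Cd*rho*A)) = sqrt(2*0.0401*9.81/(0.3 * 1.225 * 7.85398e-05)) = 165.1 m/s

165.1 m/s


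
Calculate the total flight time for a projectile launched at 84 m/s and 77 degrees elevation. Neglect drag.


T = 2*v0*sin(theta)/g = 2*84*sin(77°)/9.81 = 16.69 s

16.69 s


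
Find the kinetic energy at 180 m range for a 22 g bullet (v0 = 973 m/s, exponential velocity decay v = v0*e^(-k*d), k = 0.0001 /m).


v = v0*exp(-k*d) = 973*exp(-0.0001*180) = 955.643 m/s
E = 0.5*m*v^2 = 0.5*0.022*955.643^2 = 10046 J

10046 J


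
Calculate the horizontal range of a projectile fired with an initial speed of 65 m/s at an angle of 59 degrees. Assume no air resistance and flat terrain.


R = v0^2 * sin(2*theta) / g = 65^2 * sin(2*59°) / 9.81 = 380.3 m

380.3 m


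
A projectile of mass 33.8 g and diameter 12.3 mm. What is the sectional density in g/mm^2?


SD = m/d^2 = 33.8/12.3^2 = 0.2234 g/mm^2

0.2234 g/mm^2


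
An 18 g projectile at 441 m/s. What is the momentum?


p = m*v = 0.018*441 = 7.938 kg·m/s

7.938 kg·m/s


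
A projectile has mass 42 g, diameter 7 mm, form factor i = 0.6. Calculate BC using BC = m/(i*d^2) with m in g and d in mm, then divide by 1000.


BC = m/(i*d^2*1000) = 42/(0.6 * 7^2 * 1000) = 0.001429

0.001429


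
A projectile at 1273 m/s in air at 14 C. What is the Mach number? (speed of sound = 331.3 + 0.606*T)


a = 331.3 + 0.606*(14) = 339.784 m/s
M = v/a = 1273/339.784 = 3.746

3.746


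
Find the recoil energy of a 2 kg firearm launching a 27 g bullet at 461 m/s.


v_r = m_p*v_p/m_gun = 0.027*461/2 = 6.2235 m/s, E_r = 0.5*m_gun*v_r^2 = 0.5*2*6.2235^2 = 38.73 J

38.73 J


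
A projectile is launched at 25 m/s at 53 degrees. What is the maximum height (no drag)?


H = (v0*sin(theta))^2 / (2g) = (25*sin(53°))^2 / (2*9.81) = 20.32 m

20.32 m


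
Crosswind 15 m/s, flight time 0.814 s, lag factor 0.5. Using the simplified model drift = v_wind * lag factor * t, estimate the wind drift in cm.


drift = v_wind * lag * t = 15 * 0.5 * 0.814 = 6.105 m ≈ 610.5 cm

610.5 cm


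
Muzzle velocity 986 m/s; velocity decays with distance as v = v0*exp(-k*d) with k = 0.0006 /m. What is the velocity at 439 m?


v = v0*exp(-k*d) = 986*exp(-0.0006*439) = 757.7 m/s

757.7 m/s


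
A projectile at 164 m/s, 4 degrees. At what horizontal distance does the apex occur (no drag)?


R = v0^2*sin(2*theta)/g = 164^2*sin(2*4°)/9.81 = 381.57 m
apex_dist = R/2 = 381.57/2 = 190.8 m

190.8 m


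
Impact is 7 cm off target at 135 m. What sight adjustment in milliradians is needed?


1 mrad subtends 1 cm per 10 m of range, so adj = error_cm / (dist_m / 10) = 7 / (135/10) = 0.5185 mrad

0.5185 mrad


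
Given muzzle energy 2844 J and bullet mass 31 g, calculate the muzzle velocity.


v = sqrt(2*E/m) = sqrt(2*2844/0.031) = 428.4 m/s

428.4 m/s


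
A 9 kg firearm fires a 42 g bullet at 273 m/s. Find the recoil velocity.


v_recoil = m_p * v_p / m_gun = 0.042 * 273 / 9 = 1.274 m/s

1.274 m/s


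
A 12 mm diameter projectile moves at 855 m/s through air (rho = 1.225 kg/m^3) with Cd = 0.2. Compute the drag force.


A = pi*(d/2)^2 = pi*(12/2000)^2 = 1.13097e-04 m^2
Fd = 0.5*Cd*rho*A*v^2 = 0.5*0.2*1.225*1.13097e-04*855^2 = 10.13 N

10.13 N


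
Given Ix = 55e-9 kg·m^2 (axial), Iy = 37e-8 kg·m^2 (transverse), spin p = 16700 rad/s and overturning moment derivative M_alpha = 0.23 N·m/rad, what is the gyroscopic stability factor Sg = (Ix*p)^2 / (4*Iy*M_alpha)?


Sg = Ix^2 * p^2 / (4 * Iy * M_alpha) = (55e-9)^2 * 16700^2 / (4 * 37e-8 * 0.23) = 2.478

2.478


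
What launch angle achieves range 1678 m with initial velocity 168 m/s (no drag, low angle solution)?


sin(2*theta) = R*g/v0^2 = 1678*9.81/168^2 = 0.583233, theta = arcsin(0.583233)/2 = 17.84°

17.84 degrees


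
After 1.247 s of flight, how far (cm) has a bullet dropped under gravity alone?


drop = 0.5*g*t^2 = 0.5*9.81*1.247^2 = 7.62732 m ≈ 762.7 cm

762.7 cm


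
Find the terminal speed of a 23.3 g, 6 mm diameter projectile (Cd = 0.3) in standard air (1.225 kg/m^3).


A = pi*(d/2)^2 = pi*(6/2000)^2 = 2.82743e-05 m^2
vt = sqrt(2mg/(Cd*rho*A)) = sqrt(2*0.0233*9.81/(0.3 * 1.225 * 2.82743e-05)) = 209.8 m/s

209.8 m/s


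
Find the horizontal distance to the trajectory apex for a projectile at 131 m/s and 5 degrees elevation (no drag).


R = v0^2*sin(2*theta)/g = 131^2*sin(2*5°)/9.81 = 303.769 m
apex_dist = R/2 = 303.769/2 = 151.9 m

151.9 m


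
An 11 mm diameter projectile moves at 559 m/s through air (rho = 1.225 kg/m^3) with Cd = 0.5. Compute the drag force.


A = pi*(d/2)^2 = pi*(11/2000)^2 = 9.50332e-05 m^2
Fd = 0.5*Cd*rho*A*v^2 = 0.5*0.5*1.225*9.50332e-05*559^2 = 9.094 N

9.094 N


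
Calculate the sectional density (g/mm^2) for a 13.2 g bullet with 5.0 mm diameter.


SD = m/d^2 = 13.2/5.0^2 = 0.528 g/mm^2

0.528 g/mm^2


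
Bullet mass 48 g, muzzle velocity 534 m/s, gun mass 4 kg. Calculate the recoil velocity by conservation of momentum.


v_recoil = m_p * v_p / m_gun = 0.048 * 534 / 4 = 6.408 m/s

6.408 m/s


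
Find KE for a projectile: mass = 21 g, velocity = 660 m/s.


E = 0.5*m*v^2 = 0.5*0.021*660^2 = 4574 J

4574 J


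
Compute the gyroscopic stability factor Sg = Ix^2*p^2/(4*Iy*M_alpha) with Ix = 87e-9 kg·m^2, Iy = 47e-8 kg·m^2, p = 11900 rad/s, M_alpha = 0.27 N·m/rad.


Sg = Ix^2 * p^2 / (4 * Iy * M_alpha) = (87e-9)^2 * 11900^2 / (4 * 47e-8 * 0.27) = 2.112

2.112


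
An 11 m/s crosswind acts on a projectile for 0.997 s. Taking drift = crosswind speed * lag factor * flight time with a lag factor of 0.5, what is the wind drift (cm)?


drift = v_wind * lag * t = 11 * 0.5 * 0.997 = 5.4835 m ≈ 548.4 cm

548.4 cm


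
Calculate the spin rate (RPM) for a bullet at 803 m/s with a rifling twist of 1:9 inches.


twist_m = 9*0.0254 = 0.2286 m
spin = v/twist = 803/0.2286 = 3512.686 rev/s
RPM = spin*60 = 3512.686*60 ≈ 210761 RPM

210761 RPM


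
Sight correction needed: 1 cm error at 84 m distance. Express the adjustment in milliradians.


1 mrad subtends 1 cm per 10 m of range, so adj = error_cm / (dist_m / 10) = 1 / (84/10) = 0.119 mrad

0.119 mrad


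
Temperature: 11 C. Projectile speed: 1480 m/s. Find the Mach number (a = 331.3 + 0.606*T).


a = 331.3 + 0.606*(11) = 337.966 m/s
M = v/a = 1480/337.966 = 4.379

4.379


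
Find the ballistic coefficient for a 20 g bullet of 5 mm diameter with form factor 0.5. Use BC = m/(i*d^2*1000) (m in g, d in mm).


BC = m/(i*d^2*1000) = 20/(0.5 * 5^2 * 1000) = 0.0016

0.0016


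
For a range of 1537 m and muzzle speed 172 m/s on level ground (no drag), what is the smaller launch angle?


sin(2*theta) = R*g/v0^2 = 1537*9.81/172^2 = 0.509666, theta = arcsin(0.509666)/2 = 15.32°

15.32 degrees


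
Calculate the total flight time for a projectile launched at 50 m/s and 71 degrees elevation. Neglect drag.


T = 2*v0*sin(theta)/g = 2*50*sin(71°)/9.81 = 9.638 s

9.638 s


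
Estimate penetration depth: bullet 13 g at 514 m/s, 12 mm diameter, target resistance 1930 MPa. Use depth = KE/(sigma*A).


A = pi*(d/2)^2 = pi*(12/2)^2 = 113.097 mm^2
E = 0.5*m*v^2 = 0.5*0.013*514^2 = 1717.27 J
depth = E/(sigma*A) = 1717.27 J / (1930 MPa * 113.097 mm^2) = 1717.27/(1930 * 113.097) m = 0.00786738 m ≈ 7.867 mm

7.867 mm


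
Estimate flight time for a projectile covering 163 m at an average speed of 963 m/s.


t = d/v = 163/963 = 0.1693 s

0.1693 s


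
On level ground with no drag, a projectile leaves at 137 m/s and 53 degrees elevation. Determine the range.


R = v0^2 * sin(2*theta) / g = 137^2 * sin(2*53°) / 9.81 = 1839 m

1839 m


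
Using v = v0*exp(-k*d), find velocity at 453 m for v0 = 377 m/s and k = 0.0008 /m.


v = v0*exp(-k*d) = 377*exp(-0.0008*453) = 262.4 m/s

262.4 m/s


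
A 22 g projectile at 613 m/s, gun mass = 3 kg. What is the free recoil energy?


v_r = m_p*v_p/m_gun = 0.022*613/3 = 4.49533 m/s, E_r = 0.5*m_gun*v_r^2 = 0.5*3*4.49533^2 = 30.31 J

30.31 J


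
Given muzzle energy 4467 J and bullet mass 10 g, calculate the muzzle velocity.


v = sqrt(2*E/m) = sqrt(2*4467/0.01) = 945.2 m/s

945.2 m/s


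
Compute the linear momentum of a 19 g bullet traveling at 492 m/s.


p = m*v = 0.019*492 = 9.348 kg·m/s

9.348 kg·m/s


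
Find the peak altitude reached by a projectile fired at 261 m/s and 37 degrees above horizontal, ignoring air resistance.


H = (v0*sin(theta))^2 / (2g) = (261*sin(37°))^2 / (2*9.81) = 1258 m

1258 m


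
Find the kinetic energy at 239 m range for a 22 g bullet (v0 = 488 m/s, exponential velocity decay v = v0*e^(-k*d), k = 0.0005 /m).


v = v0*exp(-k*d) = 488*exp(-0.0005*239) = 433.034 m/s
E = 0.5*m*v^2 = 0.5*0.022*433.034^2 = 2063 J

2063 J


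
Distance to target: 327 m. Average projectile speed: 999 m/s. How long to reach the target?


t = d/v = 327/999 = 0.3273 s

0.3273 s


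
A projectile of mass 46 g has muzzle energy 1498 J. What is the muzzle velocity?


v = sqrt(2*E/m) = sqrt(2*1498/0.046) = 255.2 m/s

255.2 m/s


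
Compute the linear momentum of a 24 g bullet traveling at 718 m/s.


p = m*v = 0.024*718 = 17.23 kg·m/s

17.23 kg·m/s


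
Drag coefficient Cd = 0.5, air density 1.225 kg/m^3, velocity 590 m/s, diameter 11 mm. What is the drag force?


A = pi*(d/2)^2 = pi*(11/2000)^2 = 9.50332e-05 m^2
Fd = 0.5*Cd*rho*A*v^2 = 0.5*0.5*1.225*9.50332e-05*590^2 = 10.13 N

10.13 N


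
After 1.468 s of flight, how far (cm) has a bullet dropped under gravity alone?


drop = 0.5*g*t^2 = 0.5*9.81*1.468^2 = 10.5704 m ≈ 1057 cm

1057 cm


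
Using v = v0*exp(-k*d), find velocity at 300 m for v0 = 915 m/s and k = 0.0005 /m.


v = v0*exp(-k*d) = 915*exp(-0.0005*300) = 787.5 m/s

787.5 m/s


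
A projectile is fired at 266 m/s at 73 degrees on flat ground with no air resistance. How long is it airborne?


T = 2*v0*sin(theta)/g = 2*266*sin(73°)/9.81 = 51.86 s

51.86 s


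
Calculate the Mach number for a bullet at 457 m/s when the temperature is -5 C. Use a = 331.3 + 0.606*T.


a = 331.3 + 0.606*(-5) = 328.27 m/s
M = v/a = 457/328.27 = 1.392

1.392


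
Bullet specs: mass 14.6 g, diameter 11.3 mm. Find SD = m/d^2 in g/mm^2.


SD = m/d^2 = 14.6/11.3^2 = 0.1143 g/mm^2

0.1143 g/mm^2


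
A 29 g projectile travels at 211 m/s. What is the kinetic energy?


E = 0.5*m*v^2 = 0.5*0.029*211^2 = 645.6 J

645.6 J


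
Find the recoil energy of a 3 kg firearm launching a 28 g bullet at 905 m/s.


v_r = m_p*v_p/m_gun = 0.028*905/3 = 8.44667 m/s, E_r = 0.5*m_gun*v_r^2 = 0.5*3*8.44667^2 = 107 J

107 J


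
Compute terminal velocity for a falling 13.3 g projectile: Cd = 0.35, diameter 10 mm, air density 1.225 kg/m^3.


A = pi*(d/2)^2 = pi*(10/2000)^2 = 7.85398e-05 m^2
vt = sqrt(2mg/(Cd*rho*A)) = sqrt(2*0.0133*9.81/(0.35 * 1.225 * 7.85398e-05)) = 88.03 m/s

88.03 m/s


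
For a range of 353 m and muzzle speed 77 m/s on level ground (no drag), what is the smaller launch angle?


sin(2*theta) = R*g/v0^2 = 353*9.81/77^2 = 0.584066, theta = arcsin(0.584066)/2 = 17.87°

17.87 degrees


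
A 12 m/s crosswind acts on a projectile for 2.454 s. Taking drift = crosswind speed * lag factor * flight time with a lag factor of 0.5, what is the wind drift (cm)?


drift = v_wind * lag * t = 12 * 0.5 * 2.454 = 14.724 m ≈ 1472 cm

1472 cm


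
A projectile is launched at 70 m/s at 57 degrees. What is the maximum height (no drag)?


H = (v0*sin(theta))^2 / (2g) = (70*sin(57°))^2 / (2*9.81) = 175.7 m

175.7 m


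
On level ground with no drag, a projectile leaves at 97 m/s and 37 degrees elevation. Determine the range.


R = v0^2 * sin(2*theta) / g = 97^2 * sin(2*37°) / 9.81 = 922 m

922 m


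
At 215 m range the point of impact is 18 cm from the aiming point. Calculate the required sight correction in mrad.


1 mrad subtends 1 cm per 10 m of range, so adj = error_cm / (dist_m / 10) = 18 / (215/10) = 0.8372 mrad

0.8372 mrad


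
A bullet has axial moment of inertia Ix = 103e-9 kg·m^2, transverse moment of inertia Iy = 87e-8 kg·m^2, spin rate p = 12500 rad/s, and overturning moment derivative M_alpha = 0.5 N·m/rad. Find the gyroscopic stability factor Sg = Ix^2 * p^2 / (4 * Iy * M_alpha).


Sg = Ix^2 * p^2 / (4 * Iy * M_alpha) = (103e-9)^2 * 12500^2 / (4 * 87e-8 * 0.5) = 0.9527

0.9527


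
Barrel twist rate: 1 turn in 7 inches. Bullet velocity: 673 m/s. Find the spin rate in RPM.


twist_m = 7*0.0254 = 0.1778 m
spin = v/twist = 673/0.1778 = 3785.152 rev/s
RPM = spin*60 = 3785.152*60 ≈ 227109 RPM

227109 RPM


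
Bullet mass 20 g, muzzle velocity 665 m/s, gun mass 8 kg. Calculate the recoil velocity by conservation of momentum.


v_recoil = m_p * v_p / m_gun = 0.02 * 665 / 8 = 1.663 m/s

1.663 m/s


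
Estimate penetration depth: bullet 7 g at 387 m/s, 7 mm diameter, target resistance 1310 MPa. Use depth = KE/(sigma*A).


A = pi*(d/2)^2 = pi*(7/2)^2 = 38.4845 mm^2
E = 0.5*m*v^2 = 0.5*0.007*387^2 = 524.192 J
depth = E/(sigma*A) = 524.192 J / (1310 MPa * 38.4845 mm^2) = 524.192/(1310 * 38.4845) m = 0.0103976 m ≈ 10.4 mm

10.4 mm


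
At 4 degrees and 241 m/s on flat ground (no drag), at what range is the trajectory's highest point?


R = v0^2*sin(2*theta)/g = 241^2*sin(2*4°)/9.81 = 823.987 m
apex_dist = R/2 = 823.987/2 = 412 m

412 m


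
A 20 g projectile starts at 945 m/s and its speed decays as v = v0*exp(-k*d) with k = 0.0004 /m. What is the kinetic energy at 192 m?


v = v0*exp(-k*d) = 945*exp(-0.0004*192) = 875.141 m/s
E = 0.5*m*v^2 = 0.5*0.02*875.141^2 = 7659 J

7659 J


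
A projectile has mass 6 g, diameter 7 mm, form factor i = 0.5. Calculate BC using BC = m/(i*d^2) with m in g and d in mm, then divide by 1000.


BC = m/(i*d^2*1000) = 6/(0.5 * 7^2 * 1000) = 0.0002449

0.0002449


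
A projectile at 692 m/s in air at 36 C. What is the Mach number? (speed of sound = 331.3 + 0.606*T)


a = 331.3 + 0.606*(36) = 353.116 m/s
M = v/a = 692/353.116 = 1.96

1.96


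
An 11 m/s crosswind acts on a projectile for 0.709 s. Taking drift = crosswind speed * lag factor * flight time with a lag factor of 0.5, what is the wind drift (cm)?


drift = v_wind * lag * t = 11 * 0.5 * 0.709 = 3.8995 m ≈ 389.9 cm

389.9 cm


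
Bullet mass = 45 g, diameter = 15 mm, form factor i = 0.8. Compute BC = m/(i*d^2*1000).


BC = m/(i*d^2*1000) = 45/(0.8 * 15^2 * 1000) = 0.00025

0.00025


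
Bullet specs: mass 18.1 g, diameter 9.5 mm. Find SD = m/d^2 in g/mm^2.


SD = m/d^2 = 18.1/9.5^2 = 0.2006 g/mm^2

0.2006 g/mm^2


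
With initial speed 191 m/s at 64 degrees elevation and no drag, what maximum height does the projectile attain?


H = (v0*sin(theta))^2 / (2g) = (191*sin(64°))^2 / (2*9.81) = 1502 m

1502 m


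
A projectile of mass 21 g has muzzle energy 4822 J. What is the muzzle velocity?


v = sqrt(2*E/m) = sqrt(2*4822/0.021) = 677.7 m/s

677.7 m/s


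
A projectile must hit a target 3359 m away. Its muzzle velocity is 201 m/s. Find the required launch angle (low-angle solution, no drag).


sin(2*theta) = R*g/v0^2 = 3359*9.81/201^2 = 0.815618, theta = arcsin(0.815618)/2 = 27.32°

27.32 degrees


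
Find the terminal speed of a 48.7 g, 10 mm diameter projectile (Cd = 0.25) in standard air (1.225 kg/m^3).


A = pi*(d/2)^2 = pi*(10/2000)^2 = 7.85398e-05 m^2
vt = sqrt(2mg/(Cd*rho*A)) = sqrt(2*0.0487*9.81/(0.25 * 1.225 * 7.85398e-05)) = 199.3 m/s

199.3 m/s


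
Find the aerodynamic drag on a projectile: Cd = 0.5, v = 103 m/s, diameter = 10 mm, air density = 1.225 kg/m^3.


A = pi*(d/2)^2 = pi*(10/2000)^2 = 7.85398e-05 m^2
Fd = 0.5*Cd*rho*A*v^2 = 0.5*0.5*1.225*7.85398e-05*103^2 = 0.2552 N

0.2552 N


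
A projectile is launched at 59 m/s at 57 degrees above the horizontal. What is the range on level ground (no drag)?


R = v0^2 * sin(2*theta) / g = 59^2 * sin(2*57°) / 9.81 = 324.2 m

324.2 m


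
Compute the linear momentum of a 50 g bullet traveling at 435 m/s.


p = m*v = 0.05*435 = 21.75 kg·m/s

21.75 kg·m/s


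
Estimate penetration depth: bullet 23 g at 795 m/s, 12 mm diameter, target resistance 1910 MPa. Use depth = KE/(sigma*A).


A = pi*(d/2)^2 = pi*(12/2)^2 = 113.097 mm^2
E = 0.5*m*v^2 = 0.5*0.023*795^2 = 7268.29 J
depth = E/(sigma*A) = 7268.29 J / (1910 MPa * 113.097 mm^2) = 7268.29/(1910 * 113.097) m = 0.033647 m ≈ 33.65 mm

33.65 mm


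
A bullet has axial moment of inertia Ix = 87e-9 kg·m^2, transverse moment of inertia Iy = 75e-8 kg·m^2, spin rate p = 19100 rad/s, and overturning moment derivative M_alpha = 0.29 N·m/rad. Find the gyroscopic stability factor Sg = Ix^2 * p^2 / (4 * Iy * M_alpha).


Sg = Ix^2 * p^2 / (4 * Iy * M_alpha) = (87e-9)^2 * 19100^2 / (4 * 75e-8 * 0.29) = 3.174

3.174


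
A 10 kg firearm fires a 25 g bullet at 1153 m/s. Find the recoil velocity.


v_recoil = m_p * v_p / m_gun = 0.025 * 1153 / 10 = 2.883 m/s

2.883 m/s


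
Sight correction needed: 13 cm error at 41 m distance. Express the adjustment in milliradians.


1 mrad subtends 1 cm per 10 m of range, so adj = error_cm / (dist_m / 10) = 13 / (41/10) = 3.171 mrad

3.171 mrad


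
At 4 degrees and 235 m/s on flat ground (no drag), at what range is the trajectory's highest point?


R = v0^2*sin(2*theta)/g = 235^2*sin(2*4°)/9.81 = 783.469 m
apex_dist = R/2 = 783.469/2 = 391.7 m

391.7 m


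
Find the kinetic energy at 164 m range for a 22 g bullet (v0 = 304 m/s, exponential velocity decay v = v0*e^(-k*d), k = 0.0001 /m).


v = v0*exp(-k*d) = 304*exp(-0.0001*164) = 299.055 m/s
E = 0.5*m*v^2 = 0.5*0.022*299.055^2 = 983.8 J

983.8 J


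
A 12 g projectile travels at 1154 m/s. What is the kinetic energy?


E = 0.5*m*v^2 = 0.5*0.012*1154^2 = 7990 J

7990 J


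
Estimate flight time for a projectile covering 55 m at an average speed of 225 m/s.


t = d/v = 55/225 = 0.2444 s

0.2444 s


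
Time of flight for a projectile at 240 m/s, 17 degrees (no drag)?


T = 2*v0*sin(theta)/g = 2*240*sin(17°)/9.81 = 14.31 s

14.31 s


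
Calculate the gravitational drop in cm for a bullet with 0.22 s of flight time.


drop = 0.5*g*t^2 = 0.5*9.81*0.22^2 = 0.237402 m ≈ 23.74 cm

23.74 cm


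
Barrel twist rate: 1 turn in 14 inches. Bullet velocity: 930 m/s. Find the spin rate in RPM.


twist_m = 14*0.0254 = 0.3556 m
spin = v/twist = 930/0.3556 = 2615.298 rev/s
RPM = spin*60 = 2615.298*60 ≈ 156918 RPM

156918 RPM


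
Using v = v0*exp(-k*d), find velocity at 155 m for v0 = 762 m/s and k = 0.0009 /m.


v = v0*exp(-k*d) = 762*exp(-0.0009*155) = 662.8 m/s

662.8 m/s


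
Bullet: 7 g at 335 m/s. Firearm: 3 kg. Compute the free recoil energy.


v_r = m_p*v_p/m_gun = 0.007*335/3 = 0.781667 m/s, E_r = 0.5*m_gun*v_r^2 = 0.5*3*0.781667^2 = 0.9165 J

0.9165 J


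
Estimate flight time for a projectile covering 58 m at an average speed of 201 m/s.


t = d/v = 58/201 = 0.2886 s

0.2886 s


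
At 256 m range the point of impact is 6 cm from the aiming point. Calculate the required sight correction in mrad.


1 mrad subtends 1 cm per 10 m of range, so adj = error_cm / (dist_m / 10) = 6 / (256/10) = 0.2344 mrad

0.2344 mrad


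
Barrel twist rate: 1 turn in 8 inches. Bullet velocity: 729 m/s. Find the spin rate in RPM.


twist_m = 8*0.0254 = 0.2032 m
spin = v/twist = 729/0.2032 = 3587.598 rev/s
RPM = spin*60 = 3587.598*60 ≈ 215256 RPM

215256 RPM


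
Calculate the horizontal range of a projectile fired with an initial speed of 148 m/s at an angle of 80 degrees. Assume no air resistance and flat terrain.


R = v0^2 * sin(2*theta) / g = 148^2 * sin(2*80°) / 9.81 = 763.7 m

763.7 m


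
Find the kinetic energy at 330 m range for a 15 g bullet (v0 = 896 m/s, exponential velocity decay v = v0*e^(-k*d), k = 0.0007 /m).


v = v0*exp(-k*d) = 896*exp(-0.0007*330) = 711.191 m/s
E = 0.5*m*v^2 = 0.5*0.015*711.191^2 = 3793 J

3793 J


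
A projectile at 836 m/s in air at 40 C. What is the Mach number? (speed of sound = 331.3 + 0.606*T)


a = 331.3 + 0.606*(40) = 355.54 m/s
M = v/a = 836/355.54 = 2.351

2.351


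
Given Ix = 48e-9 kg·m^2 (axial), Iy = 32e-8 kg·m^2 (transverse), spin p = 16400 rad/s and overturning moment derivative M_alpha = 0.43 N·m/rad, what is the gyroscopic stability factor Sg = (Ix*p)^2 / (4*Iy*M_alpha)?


Sg = Ix^2 * p^2 / (4 * Iy * M_alpha) = (48e-9)^2 * 16400^2 / (4 * 32e-8 * 0.43) = 1.126

1.126


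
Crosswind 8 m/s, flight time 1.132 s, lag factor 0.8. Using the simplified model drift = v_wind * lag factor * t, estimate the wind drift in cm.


drift = v_wind * lag * t = 8 * 0.8 * 1.132 = 7.2448 m ≈ 724.5 cm

724.5 cm


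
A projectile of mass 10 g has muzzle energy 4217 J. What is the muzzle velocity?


v = sqrt(2*E/m) = sqrt(2*4217/0.01) = 918.4 m/s

918.4 m/s


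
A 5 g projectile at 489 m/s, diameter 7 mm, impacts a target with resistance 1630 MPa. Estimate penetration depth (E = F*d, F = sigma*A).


A = pi*(d/2)^2 = pi*(7/2)^2 = 38.4845 mm^2
E = 0.5*m*v^2 = 0.5*0.005*489^2 = 597.803 J
depth = E/(sigma*A) = 597.803 J / (1630 MPa * 38.4845 mm^2) = 597.803/(1630 * 38.4845) m = 0.00952981 m ≈ 9.53 mm

9.53 mm


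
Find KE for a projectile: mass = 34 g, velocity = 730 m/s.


E = 0.5*m*v^2 = 0.5*0.034*730^2 = 9059 J

9059 J


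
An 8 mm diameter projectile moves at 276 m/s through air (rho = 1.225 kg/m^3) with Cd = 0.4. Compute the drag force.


A = pi*(d/2)^2 = pi*(8/2000)^2 = 5.02655e-05 m^2
Fd = 0.5*Cd*rho*A*v^2 = 0.5*0.4*1.225*5.02655e-05*276^2 = 0.9381 N

0.9381 N


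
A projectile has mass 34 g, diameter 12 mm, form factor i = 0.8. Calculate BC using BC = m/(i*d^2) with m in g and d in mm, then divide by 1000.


BC = m/(i*d^2*1000) = 34/(0.8 * 12^2 * 1000) = 0.0002951

0.0002951


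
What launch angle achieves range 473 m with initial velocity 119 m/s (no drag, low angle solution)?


sin(2*theta) = R*g/v0^2 = 473*9.81/119^2 = 0.32767, theta = arcsin(0.32767)/2 = 9.564°

9.564 degrees


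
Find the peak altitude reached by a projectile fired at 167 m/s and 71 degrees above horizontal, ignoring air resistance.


H = (v0*sin(theta))^2 / (2g) = (167*sin(71°))^2 / (2*9.81) = 1271 m

1271 m


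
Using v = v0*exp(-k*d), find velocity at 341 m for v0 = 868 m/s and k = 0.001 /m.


v = v0*exp(-k*d) = 868*exp(-0.001*341) = 617.2 m/s

617.2 m/s


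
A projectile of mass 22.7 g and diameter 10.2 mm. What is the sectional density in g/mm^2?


SD = m/d^2 = 22.7/10.2^2 = 0.2182 g/mm^2

0.2182 g/mm^2


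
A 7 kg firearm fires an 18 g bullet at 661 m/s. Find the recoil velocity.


v_recoil = m_p * v_p / m_gun = 0.018 * 661 / 7 = 1.7 m/s

1.7 m/s


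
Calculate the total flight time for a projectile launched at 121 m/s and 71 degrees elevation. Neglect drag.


T = 2*v0*sin(theta)/g = 2*121*sin(71°)/9.81 = 23.32 s

23.32 s


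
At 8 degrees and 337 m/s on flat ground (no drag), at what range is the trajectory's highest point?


R = v0^2*sin(2*theta)/g = 337^2*sin(2*8°)/9.81 = 3191.02 m
apex_dist = R/2 = 3191.02/2 = 1596 m

1596 m


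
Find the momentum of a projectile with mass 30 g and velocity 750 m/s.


p = m*v = 0.03*750 = 22.5 kg·m/s

22.5 kg·m/s


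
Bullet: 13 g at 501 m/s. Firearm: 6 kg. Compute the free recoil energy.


v_r = m_p*v_p/m_gun = 0.013*501/6 = 1.0855 m/s, E_r = 0.5*m_gun*v_r^2 = 0.5*6*1.0855^2 = 3.535 J

3.535 J


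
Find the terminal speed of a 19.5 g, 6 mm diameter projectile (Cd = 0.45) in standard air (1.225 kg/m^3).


A = pi*(d/2)^2 = pi*(6/2000)^2 = 2.82743e-05 m^2
vt = sqrt(2mg/(Cd*rho*A)) = sqrt(2*0.0195*9.81/(0.45 * 1.225 * 2.82743e-05)) = 156.7 m/s

156.7 m/s


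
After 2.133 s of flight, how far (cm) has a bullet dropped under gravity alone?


drop = 0.5*g*t^2 = 0.5*9.81*2.133^2 = 22.3162 m ≈ 2232 cm

2232 cm


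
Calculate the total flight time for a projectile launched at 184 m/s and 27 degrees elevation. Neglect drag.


T = 2*v0*sin(theta)/g = 2*184*sin(27°)/9.81 = 17.03 s

17.03 s


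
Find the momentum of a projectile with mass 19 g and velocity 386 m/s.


p = m*v = 0.019*386 = 7.334 kg·m/s

7.334 kg·m/s


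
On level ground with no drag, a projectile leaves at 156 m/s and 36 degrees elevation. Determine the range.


R = v0^2 * sin(2*theta) / g = 156^2 * sin(2*36°) / 9.81 = 2359 m

2359 m


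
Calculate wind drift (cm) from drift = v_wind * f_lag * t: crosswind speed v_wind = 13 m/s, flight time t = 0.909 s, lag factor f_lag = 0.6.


drift = v_wind * lag * t = 13 * 0.6 * 0.909 = 7.0902 m ≈ 709 cm

709 cm


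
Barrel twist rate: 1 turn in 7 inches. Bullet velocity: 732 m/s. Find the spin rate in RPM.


twist_m = 7*0.0254 = 0.1778 m
spin = v/twist = 732/0.1778 = 4116.985 rev/s
RPM = spin*60 = 4116.985*60 ≈ 247019 RPM

247019 RPM


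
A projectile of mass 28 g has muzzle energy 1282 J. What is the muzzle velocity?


v = sqrt(2*E/m) = sqrt(2*1282/0.028) = 302.6 m/s

302.6 m/s


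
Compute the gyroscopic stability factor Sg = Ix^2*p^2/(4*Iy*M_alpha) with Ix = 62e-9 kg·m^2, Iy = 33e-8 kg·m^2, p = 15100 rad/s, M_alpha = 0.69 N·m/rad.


Sg = Ix^2 * p^2 / (4 * Iy * M_alpha) = (62e-9)^2 * 15100^2 / (4 * 33e-8 * 0.69) = 0.9623

0.9623


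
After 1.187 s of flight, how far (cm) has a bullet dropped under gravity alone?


drop = 0.5*g*t^2 = 0.5*9.81*1.187^2 = 6.91099 m ≈ 691.1 cm

691.1 cm


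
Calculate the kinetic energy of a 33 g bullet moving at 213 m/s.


E = 0.5*m*v^2 = 0.5*0.033*213^2 = 748.6 J

748.6 J


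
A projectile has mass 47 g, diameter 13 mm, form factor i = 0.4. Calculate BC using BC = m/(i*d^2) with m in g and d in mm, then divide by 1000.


BC = m/(i*d^2*1000) = 47/(0.4 * 13^2 * 1000) = 0.0006953

0.0006953


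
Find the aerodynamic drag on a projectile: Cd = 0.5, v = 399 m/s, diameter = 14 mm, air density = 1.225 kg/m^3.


A = pi*(d/2)^2 = pi*(14/2000)^2 = 1.53938e-04 m^2
Fd = 0.5*Cd*rho*A*v^2 = 0.5*0.5*1.225*1.53938e-04*399^2 = 7.505 N

7.505 N


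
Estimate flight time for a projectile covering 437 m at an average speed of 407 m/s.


t = d/v = 437/407 = 1.074 s

1.074 s


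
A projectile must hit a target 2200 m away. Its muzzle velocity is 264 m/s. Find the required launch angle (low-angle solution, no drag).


sin(2*theta) = R*g/v0^2 = 2200*9.81/264^2 = 0.309659, theta = arcsin(0.309659)/2 = 9.019°

9.019 degrees


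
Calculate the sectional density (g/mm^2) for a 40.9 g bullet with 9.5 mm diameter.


SD = m/d^2 = 40.9/9.5^2 = 0.4532 g/mm^2

0.4532 g/mm^2


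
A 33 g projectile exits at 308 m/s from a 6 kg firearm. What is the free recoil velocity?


v_recoil = m_p * v_p / m_gun = 0.033 * 308 / 6 = 1.694 m/s

1.694 m/s


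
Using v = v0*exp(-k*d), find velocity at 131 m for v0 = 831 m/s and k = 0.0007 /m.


v = v0*exp(-k*d) = 831*exp(-0.0007*131) = 758.2 m/s

758.2 m/s


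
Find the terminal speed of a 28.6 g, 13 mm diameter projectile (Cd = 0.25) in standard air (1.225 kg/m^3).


A = pi*(d/2)^2 = pi*(13/2000)^2 = 1.32732e-04 m^2
vt = sqrt(2mg/(Cd*rho*A)) = sqrt(2*0.0286*9.81/(0.25 * 1.225 * 1.32732e-04)) = 117.5 m/s

117.5 m/s


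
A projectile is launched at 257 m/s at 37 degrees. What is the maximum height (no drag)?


H = (v0*sin(theta))^2 / (2g) = (257*sin(37°))^2 / (2*9.81) = 1219 m

1219 m


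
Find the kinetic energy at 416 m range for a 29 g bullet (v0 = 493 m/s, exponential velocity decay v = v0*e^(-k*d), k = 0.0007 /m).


v = v0*exp(-k*d) = 493*exp(-0.0007*416) = 368.452 m/s
E = 0.5*m*v^2 = 0.5*0.029*368.452^2 = 1968 J

1968 J


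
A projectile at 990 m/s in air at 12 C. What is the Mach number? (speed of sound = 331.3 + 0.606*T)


a = 331.3 + 0.606*(12) = 338.572 m/s
M = v/a = 990/338.572 = 2.924

2.924


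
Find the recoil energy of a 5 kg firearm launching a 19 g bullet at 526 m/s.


v_r = m_p*v_p/m_gun = 0.019*526/5 = 1.9988 m/s, E_r = 0.5*m_gun*v_r^2 = 0.5*5*1.9988^2 = 9.988 J

9.988 J


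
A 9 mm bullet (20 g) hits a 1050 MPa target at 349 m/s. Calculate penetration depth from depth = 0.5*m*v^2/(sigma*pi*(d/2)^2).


A = pi*(d/2)^2 = pi*(9/2)^2 = 63.6173 mm^2
E = 0.5*m*v^2 = 0.5*0.02*349^2 = 1218.01 J
depth = E/(sigma*A) = 1218.01 J / (1050 MPa * 63.6173 mm^2) = 1218.01/(1050 * 63.6173) m = 0.0182342 m ≈ 18.23 mm

18.23 mm


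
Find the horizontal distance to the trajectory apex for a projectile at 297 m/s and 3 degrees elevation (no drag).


R = v0^2*sin(2*theta)/g = 297^2*sin(2*3°)/9.81 = 939.893 m
apex_dist = R/2 = 939.893/2 = 469.9 m

469.9 m


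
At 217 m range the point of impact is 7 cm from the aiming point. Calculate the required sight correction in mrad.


1 mrad subtends 1 cm per 10 m of range, so adj = error_cm / (dist_m / 10) = 7 / (217/10) = 0.3226 mrad

0.3226 mrad


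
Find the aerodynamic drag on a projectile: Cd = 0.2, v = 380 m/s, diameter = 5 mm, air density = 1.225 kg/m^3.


A = pi*(d/2)^2 = pi*(5/2000)^2 = 1.96350e-05 m^2
Fd = 0.5*Cd*rho*A*v^2 = 0.5*0.2*1.225*1.96350e-05*380^2 = 0.3473 N

0.3473 N


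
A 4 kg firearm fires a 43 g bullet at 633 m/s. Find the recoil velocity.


v_recoil = m_p * v_p / m_gun = 0.043 * 633 / 4 = 6.805 m/s

6.805 m/s


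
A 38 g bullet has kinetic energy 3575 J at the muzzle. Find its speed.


v = sqrt(2*E/m) = sqrt(2*3575/0.038) = 433.8 m/s

433.8 m/s


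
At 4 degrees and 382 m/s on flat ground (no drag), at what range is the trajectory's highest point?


R = v0^2*sin(2*theta)/g = 382^2*sin(2*4°)/9.81 = 2070.2 m
apex_dist = R/2 = 2070.2/2 = 1035 m

1035 m


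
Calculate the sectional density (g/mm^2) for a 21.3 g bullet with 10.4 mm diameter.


SD = m/d^2 = 21.3/10.4^2 = 0.1969 g/mm^2

0.1969 g/mm^2


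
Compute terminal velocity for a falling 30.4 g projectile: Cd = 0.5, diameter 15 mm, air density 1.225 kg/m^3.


A = pi*(d/2)^2 = pi*(15/2000)^2 = 1.76715e-04 m^2
vt = sqrt(2mg/(Cd*rho*A)) = sqrt(2*0.0304*9.81/(0.5 * 1.225 * 1.76715e-04)) = 74.23 m/s

74.23 m/s


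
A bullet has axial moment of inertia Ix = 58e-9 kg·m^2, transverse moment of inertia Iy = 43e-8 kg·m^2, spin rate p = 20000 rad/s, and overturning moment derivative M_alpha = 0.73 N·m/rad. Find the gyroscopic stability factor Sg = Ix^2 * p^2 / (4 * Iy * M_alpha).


Sg = Ix^2 * p^2 / (4 * Iy * M_alpha) = (58e-9)^2 * 20000^2 / (4 * 43e-8 * 0.73) = 1.072

1.072


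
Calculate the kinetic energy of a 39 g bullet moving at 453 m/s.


E = 0.5*m*v^2 = 0.5*0.039*453^2 = 4002 J

4002 J


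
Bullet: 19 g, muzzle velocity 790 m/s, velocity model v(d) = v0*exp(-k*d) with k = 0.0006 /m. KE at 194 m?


v = v0*exp(-k*d) = 790*exp(-0.0006*194) = 703.194 m/s
E = 0.5*m*v^2 = 0.5*0.019*703.194^2 = 4698 J

4698 J


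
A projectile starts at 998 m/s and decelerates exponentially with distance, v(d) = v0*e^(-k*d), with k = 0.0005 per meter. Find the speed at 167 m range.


v = v0*exp(-k*d) = 998*exp(-0.0005*167) = 918.1 m/s

918.1 m/s


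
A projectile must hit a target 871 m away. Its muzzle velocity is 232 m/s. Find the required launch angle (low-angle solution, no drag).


sin(2*theta) = R*g/v0^2 = 871*9.81/232^2 = 0.158749, theta = arcsin(0.158749)/2 = 4.567°

4.567 degrees


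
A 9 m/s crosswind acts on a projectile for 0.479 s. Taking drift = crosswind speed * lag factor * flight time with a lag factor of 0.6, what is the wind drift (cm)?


drift = v_wind * lag * t = 9 * 0.6 * 0.479 = 2.5866 m ≈ 258.7 cm

258.7 cm


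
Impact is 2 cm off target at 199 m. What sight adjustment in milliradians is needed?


1 mrad subtends 1 cm per 10 m of range, so adj = error_cm / (dist_m / 10) = 2 / (199/10) = 0.1005 mrad

0.1005 mrad


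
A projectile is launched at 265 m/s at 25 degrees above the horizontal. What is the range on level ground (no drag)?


R = v0^2 * sin(2*theta) / g = 265^2 * sin(2*25°) / 9.81 = 5484 m

5484 m
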